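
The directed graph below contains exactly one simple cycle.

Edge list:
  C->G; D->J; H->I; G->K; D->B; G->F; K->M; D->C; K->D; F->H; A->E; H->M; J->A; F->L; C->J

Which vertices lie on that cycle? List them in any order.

DFS with gray/black marking from D:
D gray
  B gray
  B black
  J gray
    A gray
      E gray
      E black
    A black
  J black
  C gray
    C→J: J black — skip
    G gray
      F gray
        H gray
          M gray
          M black
          I gray
          I black
        H black
        L gray
        L black
      F black
      K gray
        K→D: D is gray → back edge
Back edge closes the cycle D → C → G → K → D; its vertices are {C, D, G, K}.

C, D, G, K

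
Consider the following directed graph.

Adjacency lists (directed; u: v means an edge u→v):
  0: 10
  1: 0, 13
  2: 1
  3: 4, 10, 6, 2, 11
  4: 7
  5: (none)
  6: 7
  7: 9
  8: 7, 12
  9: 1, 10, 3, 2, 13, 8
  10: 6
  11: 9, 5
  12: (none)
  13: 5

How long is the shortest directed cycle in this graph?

For each vertex v, BFS finds the shortest path from v back to v.
The shortest such closed walk is 9 → 3 → 11 → 9, length 3.

3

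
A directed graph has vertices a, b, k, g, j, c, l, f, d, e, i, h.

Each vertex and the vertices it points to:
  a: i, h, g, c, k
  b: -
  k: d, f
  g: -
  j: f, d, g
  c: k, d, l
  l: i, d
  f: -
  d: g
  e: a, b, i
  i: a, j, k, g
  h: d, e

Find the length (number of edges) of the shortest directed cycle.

2

For each vertex v, BFS finds the shortest path from v back to v.
The shortest such closed walk is a → i → a, length 2.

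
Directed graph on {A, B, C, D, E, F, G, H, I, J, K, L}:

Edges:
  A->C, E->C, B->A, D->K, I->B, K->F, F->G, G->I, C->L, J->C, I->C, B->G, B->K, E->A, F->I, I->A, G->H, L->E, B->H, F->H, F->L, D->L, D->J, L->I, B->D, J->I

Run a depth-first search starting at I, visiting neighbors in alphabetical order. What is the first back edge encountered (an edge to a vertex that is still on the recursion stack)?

DFS from I (visiting neighbors in alphabetical order); mark gray on enter, black on exit:
I gray
  A gray
    C gray
      L gray
        E gray
          E→A: A is gray → back edge
First back edge: E → A.

E->A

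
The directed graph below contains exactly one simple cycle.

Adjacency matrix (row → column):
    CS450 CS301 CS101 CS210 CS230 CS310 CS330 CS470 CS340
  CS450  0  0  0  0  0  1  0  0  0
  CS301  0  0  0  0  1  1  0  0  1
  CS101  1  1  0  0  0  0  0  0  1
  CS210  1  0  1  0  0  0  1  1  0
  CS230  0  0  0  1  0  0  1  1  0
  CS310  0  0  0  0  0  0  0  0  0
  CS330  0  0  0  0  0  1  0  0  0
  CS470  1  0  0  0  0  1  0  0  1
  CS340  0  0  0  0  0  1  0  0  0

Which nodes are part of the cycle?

DFS with gray/black marking from CS101:
CS101 gray
  CS450 gray
    CS310 gray
    CS310 black
  CS450 black
  CS301 gray
    CS230 gray
      CS470 gray
        CS470→CS450: CS450 black — skip
        CS470→CS310: CS310 black — skip
        CS340 gray
          CS340→CS310: CS310 black — skip
        CS340 black
      CS470 black
      CS210 gray
        CS210→CS470: CS470 black — skip
        CS210→CS450: CS450 black — skip
        CS330 gray
          CS330→CS310: CS310 black — skip
        CS330 black
        CS210→CS101: CS101 is gray → back edge
Back edge closes the cycle CS101 → CS301 → CS230 → CS210 → CS101; its vertices are {CS101, CS210, CS230, CS301}.

CS101, CS210, CS230, CS301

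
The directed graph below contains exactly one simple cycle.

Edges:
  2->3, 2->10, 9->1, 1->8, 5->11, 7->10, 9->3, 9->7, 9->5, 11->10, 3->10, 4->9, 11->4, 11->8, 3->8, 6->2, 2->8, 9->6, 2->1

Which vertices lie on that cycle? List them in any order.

4, 5, 9, 11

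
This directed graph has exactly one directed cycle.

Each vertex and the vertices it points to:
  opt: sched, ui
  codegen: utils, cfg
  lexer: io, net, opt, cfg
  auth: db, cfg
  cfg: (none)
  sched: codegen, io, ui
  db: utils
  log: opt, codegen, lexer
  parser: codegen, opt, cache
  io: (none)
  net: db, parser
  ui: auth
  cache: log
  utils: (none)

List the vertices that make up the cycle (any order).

log, net, cache, lexer, parser

DFS with gray/black marking from cache:
cache gray
  log gray
    opt gray
      sched gray
        codegen gray
          utils gray
          utils black
          cfg gray
          cfg black
        codegen black
        io gray
        io black
        ui gray
          auth gray
            db gray
              db→utils: utils black — skip
            db black
            auth→cfg: cfg black — skip
          auth black
        ui black
      sched black
      opt→ui: ui black — skip
    opt black
    log→codegen: codegen black — skip
    lexer gray
      lexer→io: io black — skip
      net gray
        net→db: db black — skip
        parser gray
          parser→codegen: codegen black — skip
          parser→opt: opt black — skip
          parser→cache: cache is gray → back edge
Back edge closes the cycle cache → log → lexer → net → parser → cache; its vertices are {log, net, cache, lexer, parser}.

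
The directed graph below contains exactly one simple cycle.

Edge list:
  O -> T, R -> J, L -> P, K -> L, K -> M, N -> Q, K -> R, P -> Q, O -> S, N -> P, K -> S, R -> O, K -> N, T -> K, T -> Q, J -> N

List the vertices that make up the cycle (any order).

K, O, R, T

DFS with gray/black marking from K:
K gray
  R gray
    J gray
      N gray
        P gray
          Q gray
          Q black
        P black
        N→Q: Q black — skip
      N black
    J black
    O gray
      S gray
      S black
      T gray
        T→K: K is gray → back edge
Back edge closes the cycle K → R → O → T → K; its vertices are {K, O, R, T}.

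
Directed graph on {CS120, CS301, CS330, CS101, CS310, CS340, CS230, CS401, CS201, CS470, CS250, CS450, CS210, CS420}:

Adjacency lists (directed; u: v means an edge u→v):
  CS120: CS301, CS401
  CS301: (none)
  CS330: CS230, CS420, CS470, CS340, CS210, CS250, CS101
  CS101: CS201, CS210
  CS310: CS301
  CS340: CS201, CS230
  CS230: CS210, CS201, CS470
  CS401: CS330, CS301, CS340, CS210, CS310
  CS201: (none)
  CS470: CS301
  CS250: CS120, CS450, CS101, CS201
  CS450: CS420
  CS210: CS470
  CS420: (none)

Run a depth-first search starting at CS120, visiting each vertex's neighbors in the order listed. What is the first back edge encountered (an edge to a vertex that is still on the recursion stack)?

CS250→CS120

DFS from CS120 (visiting each vertex's neighbors in the order listed); mark gray on enter, black on exit:
CS120 gray
  CS301 gray
  CS301 black
  CS401 gray
    CS330 gray
      CS230 gray
        CS210 gray
          CS470 gray
            CS470→CS301: CS301 black — skip
          CS470 black
        CS210 black
        CS201 gray
        CS201 black
        CS230→CS470: CS470 black — skip
      CS230 black
      CS420 gray
      CS420 black
      CS330→CS470: CS470 black — skip
      CS340 gray
        CS340→CS201: CS201 black — skip
        CS340→CS230: CS230 black — skip
      CS340 black
      CS330→CS210: CS210 black — skip
      CS250 gray
        CS250→CS120: CS120 is gray → back edge
First back edge: CS250 → CS120.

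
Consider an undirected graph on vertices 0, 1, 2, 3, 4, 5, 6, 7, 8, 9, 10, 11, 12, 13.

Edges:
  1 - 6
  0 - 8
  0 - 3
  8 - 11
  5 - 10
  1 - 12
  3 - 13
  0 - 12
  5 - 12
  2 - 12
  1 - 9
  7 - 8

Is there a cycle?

DFS, tracking each vertex's parent; an edge to a visited non-parent vertex closes a cycle.
Start from 6:
visit 6 (parent –)
  visit 1 (parent 6)
    1–6: parent, skip
    visit 9 (parent 1)
      9–1: parent, skip
    visit 12 (parent 1)
      visit 2 (parent 12)
        2–12: parent, skip
      12–1: parent, skip
      visit 0 (parent 12)
        0–12: parent, skip
        visit 3 (parent 0)
          3–0: parent, skip
          visit 13 (parent 3)
            13–3: parent, skip
        visit 8 (parent 0)
          visit 7 (parent 8)
            7–8: parent, skip
          visit 11 (parent 8)
            11–8: parent, skip
          8–0: parent, skip
      visit 5 (parent 12)
        visit 10 (parent 5)
          10–5: parent, skip
        5–12: parent, skip
visit 4 (parent –)
No non-parent visited neighbor found — the graph is a forest.

No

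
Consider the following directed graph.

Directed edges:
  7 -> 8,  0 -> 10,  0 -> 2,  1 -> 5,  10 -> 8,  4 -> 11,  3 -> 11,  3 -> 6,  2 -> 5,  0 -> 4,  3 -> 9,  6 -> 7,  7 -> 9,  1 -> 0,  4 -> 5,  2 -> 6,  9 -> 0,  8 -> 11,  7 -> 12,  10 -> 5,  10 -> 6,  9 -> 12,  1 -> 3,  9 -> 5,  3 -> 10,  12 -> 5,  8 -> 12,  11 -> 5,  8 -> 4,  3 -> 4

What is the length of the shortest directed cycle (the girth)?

For each vertex v, BFS finds the shortest path from v back to v.
The shortest such closed walk is 0 → 10 → 6 → 7 → 9 → 0, length 5.

5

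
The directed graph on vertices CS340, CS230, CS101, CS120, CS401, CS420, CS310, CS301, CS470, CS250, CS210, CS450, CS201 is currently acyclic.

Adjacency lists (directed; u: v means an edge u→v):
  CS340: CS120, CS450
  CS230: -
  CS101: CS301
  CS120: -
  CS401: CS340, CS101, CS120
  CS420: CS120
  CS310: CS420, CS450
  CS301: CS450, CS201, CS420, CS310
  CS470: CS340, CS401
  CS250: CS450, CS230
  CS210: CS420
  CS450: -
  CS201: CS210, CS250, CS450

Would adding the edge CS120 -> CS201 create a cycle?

Yes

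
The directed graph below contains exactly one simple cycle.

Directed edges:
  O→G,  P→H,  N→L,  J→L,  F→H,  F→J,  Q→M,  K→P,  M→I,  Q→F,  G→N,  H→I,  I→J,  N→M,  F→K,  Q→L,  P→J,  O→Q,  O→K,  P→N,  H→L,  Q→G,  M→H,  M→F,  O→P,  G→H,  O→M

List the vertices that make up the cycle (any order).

F, K, M, N, P

DFS with gray/black marking from M:
M gray
  I gray
    J gray
      L gray
      L black
    J black
  I black
  H gray
    H→I: I black — skip
    H→L: L black — skip
  H black
  F gray
    F→J: J black — skip
    K gray
      P gray
        N gray
          N→L: L black — skip
          N→M: M is gray → back edge
Back edge closes the cycle M → F → K → P → N → M; its vertices are {F, K, M, N, P}.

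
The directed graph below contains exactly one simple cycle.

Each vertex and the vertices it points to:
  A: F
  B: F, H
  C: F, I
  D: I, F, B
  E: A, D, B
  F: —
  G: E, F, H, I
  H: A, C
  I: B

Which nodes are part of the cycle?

B, C, H, I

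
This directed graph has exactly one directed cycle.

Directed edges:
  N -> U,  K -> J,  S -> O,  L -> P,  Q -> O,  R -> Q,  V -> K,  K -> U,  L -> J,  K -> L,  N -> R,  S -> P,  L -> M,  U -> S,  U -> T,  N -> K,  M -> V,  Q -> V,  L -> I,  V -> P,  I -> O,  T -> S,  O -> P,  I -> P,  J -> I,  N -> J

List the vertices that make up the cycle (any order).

DFS with gray/black marking from K:
K gray
  J gray
    I gray
      O gray
        P gray
        P black
      O black
      I→P: P black — skip
    I black
  J black
  L gray
    L→J: J black — skip
    L→P: P black — skip
    M gray
      V gray
        V→P: P black — skip
        V→K: K is gray → back edge
Back edge closes the cycle K → L → M → V → K; its vertices are {K, L, M, V}.

K, L, M, V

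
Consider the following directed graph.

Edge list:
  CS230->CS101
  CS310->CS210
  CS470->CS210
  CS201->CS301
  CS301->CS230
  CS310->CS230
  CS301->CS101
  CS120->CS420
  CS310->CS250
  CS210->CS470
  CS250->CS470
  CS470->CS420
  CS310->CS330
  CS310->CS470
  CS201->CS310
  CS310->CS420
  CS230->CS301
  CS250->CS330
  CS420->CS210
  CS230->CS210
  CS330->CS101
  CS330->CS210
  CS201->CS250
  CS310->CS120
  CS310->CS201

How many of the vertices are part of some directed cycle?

7

A vertex is on a directed cycle iff it belongs to a strongly connected component of size ≥ 2 (or has a self-loop).
The vertices on cycles are {CS201, CS210, CS230, CS301, CS310, CS420, CS470} — 7 in total.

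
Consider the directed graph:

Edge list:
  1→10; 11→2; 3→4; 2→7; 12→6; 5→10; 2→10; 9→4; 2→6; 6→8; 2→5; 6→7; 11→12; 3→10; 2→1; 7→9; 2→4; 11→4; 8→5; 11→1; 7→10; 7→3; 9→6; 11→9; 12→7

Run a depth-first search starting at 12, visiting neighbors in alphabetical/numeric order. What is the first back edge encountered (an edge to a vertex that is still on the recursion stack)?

9->6

DFS from 12 (visiting neighbors in alphabetical/numeric order); mark gray on enter, black on exit:
12 gray
  6 gray
    7 gray
      3 gray
        4 gray
        4 black
        10 gray
        10 black
      3 black
      9 gray
        9→4: 4 black — skip
        9→6: 6 is gray → back edge
First back edge: 9 → 6.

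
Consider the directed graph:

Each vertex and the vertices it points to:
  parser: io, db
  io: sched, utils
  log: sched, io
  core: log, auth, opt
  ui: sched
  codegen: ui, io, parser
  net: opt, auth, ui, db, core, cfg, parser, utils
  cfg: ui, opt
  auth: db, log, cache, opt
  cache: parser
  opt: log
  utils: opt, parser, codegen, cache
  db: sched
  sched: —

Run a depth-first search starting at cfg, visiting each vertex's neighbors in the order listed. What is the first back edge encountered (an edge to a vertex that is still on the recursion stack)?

DFS from cfg (visiting each vertex's neighbors in the order listed); mark gray on enter, black on exit:
cfg gray
  ui gray
    sched gray
    sched black
  ui black
  opt gray
    log gray
      log→sched: sched black — skip
      io gray
        io→sched: sched black — skip
        utils gray
          utils→opt: opt is gray → back edge
First back edge: utils → opt.

utils→opt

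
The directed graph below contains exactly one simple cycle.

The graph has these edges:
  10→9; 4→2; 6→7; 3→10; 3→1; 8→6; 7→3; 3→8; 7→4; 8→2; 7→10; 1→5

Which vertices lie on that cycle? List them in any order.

3, 6, 7, 8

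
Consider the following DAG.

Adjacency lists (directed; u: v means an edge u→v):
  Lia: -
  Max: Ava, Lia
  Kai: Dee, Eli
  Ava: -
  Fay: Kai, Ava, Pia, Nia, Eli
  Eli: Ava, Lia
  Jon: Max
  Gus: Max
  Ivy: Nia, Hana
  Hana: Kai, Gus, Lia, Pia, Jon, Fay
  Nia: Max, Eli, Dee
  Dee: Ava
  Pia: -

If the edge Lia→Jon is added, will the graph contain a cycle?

Yes

Adding Lia→Jon creates a cycle iff Jon can already reach Lia.
Path from Jon: Jon → Max → Lia.
So Jon → … → Lia → Jon is a cycle.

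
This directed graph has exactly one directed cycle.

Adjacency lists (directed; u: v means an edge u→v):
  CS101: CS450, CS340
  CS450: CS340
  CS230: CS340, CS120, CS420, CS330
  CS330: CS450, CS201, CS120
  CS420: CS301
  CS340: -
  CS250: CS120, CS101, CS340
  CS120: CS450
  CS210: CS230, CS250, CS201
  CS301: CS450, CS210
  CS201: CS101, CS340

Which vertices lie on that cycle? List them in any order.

DFS with gray/black marking from CS301:
CS301 gray
  CS450 gray
    CS340 gray
    CS340 black
  CS450 black
  CS210 gray
    CS230 gray
      CS230→CS340: CS340 black — skip
      CS120 gray
        CS120→CS450: CS450 black — skip
      CS120 black
      CS420 gray
        CS420→CS301: CS301 is gray → back edge
Back edge closes the cycle CS301 → CS210 → CS230 → CS420 → CS301; its vertices are {CS210, CS230, CS301, CS420}.

CS210, CS230, CS301, CS420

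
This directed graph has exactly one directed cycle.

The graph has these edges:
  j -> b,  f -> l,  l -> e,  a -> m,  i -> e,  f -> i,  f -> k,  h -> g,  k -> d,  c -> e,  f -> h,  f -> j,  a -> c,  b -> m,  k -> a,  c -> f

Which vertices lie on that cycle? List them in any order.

a, c, f, k

DFS with gray/black marking from c:
c gray
  f gray
    l gray
      e gray
      e black
    l black
    k gray
      d gray
      d black
      a gray
        m gray
        m black
        a→c: c is gray → back edge
Back edge closes the cycle c → f → k → a → c; its vertices are {a, c, f, k}.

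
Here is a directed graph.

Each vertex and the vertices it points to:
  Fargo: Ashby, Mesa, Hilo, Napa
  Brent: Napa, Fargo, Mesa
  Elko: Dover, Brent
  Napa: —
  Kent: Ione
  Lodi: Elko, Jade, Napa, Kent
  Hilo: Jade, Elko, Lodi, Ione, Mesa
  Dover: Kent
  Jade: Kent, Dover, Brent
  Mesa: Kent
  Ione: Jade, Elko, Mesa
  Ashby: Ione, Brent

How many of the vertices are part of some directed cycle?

11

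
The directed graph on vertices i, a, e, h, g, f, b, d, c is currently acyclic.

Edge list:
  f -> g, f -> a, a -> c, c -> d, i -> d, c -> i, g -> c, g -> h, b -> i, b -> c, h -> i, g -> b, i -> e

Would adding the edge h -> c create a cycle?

Adding h→c creates a cycle iff c can already reach h.
Explore from c: no path reaches h. The graph stays acyclic.

No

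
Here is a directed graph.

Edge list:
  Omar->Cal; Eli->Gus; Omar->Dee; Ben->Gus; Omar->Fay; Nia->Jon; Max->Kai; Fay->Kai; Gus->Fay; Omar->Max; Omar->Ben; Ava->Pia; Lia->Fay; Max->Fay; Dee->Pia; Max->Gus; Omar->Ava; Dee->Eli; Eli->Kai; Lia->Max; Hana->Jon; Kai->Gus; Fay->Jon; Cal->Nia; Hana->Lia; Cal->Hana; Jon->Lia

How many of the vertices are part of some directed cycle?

A vertex is on a directed cycle iff it belongs to a strongly connected component of size ≥ 2 (or has a self-loop).
The vertices on cycles are {Fay, Gus, Jon, Kai, Lia, Max} — 6 in total.

6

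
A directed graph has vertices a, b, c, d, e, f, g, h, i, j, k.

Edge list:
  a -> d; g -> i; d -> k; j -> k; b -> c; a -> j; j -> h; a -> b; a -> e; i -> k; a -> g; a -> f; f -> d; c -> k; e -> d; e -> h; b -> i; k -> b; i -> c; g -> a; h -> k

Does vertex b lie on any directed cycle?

b is on a cycle iff b can reach itself via ≥1 edge.
b → c → k → b — yes.

Yes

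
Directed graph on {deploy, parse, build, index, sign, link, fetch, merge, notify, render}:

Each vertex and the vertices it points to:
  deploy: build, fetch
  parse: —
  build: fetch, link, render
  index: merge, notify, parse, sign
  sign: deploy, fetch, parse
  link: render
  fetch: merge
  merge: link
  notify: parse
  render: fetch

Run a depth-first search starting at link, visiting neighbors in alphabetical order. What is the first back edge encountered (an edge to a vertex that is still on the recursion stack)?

merge->link

DFS from link (visiting neighbors in alphabetical order); mark gray on enter, black on exit:
link gray
  render gray
    fetch gray
      merge gray
        merge→link: link is gray → back edge
First back edge: merge → link.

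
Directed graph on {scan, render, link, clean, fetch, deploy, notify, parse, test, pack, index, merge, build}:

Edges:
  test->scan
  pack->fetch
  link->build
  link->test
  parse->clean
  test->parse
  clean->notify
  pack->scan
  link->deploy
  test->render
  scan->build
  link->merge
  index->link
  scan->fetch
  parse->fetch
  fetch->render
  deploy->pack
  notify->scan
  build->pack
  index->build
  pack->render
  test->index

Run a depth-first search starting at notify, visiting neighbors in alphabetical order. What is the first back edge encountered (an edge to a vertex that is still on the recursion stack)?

pack->scan

DFS from notify (visiting neighbors in alphabetical order); mark gray on enter, black on exit:
notify gray
  scan gray
    build gray
      pack gray
        fetch gray
          render gray
          render black
        fetch black
        pack→render: render black — skip
        pack→scan: scan is gray → back edge
First back edge: pack → scan.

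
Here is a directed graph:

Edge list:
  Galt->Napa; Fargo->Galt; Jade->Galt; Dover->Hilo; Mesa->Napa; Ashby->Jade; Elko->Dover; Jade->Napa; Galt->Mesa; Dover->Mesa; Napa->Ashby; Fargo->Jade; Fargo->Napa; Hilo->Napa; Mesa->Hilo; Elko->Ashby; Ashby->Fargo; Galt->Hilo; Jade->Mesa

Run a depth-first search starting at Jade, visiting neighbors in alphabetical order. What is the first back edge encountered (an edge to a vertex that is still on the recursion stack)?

DFS from Jade (visiting neighbors in alphabetical order); mark gray on enter, black on exit:
Jade gray
  Galt gray
    Hilo gray
      Napa gray
        Ashby gray
          Fargo gray
            Fargo→Galt: Galt is gray → back edge
First back edge: Fargo → Galt.

Fargo→Galt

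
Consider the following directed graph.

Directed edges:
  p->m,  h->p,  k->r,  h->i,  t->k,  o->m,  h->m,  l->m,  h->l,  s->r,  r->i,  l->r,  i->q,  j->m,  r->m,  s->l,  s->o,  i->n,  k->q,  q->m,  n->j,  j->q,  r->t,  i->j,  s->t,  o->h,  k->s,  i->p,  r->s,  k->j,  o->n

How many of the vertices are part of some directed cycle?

A vertex is on a directed cycle iff it belongs to a strongly connected component of size ≥ 2 (or has a self-loop).
The vertices on cycles are {h, k, l, o, r, s, t} — 7 in total.

7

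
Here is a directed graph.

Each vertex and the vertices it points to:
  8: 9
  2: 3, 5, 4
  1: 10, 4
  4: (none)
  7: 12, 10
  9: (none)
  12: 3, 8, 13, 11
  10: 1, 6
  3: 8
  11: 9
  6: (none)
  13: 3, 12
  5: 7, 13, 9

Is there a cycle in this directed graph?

DFS with white/gray/black marking, starting from 10:
10 gray
  1 gray
    1→10: 10 is gray → back edge
Back edge found, so a cycle exists: 10 → 1 → 10.

Yes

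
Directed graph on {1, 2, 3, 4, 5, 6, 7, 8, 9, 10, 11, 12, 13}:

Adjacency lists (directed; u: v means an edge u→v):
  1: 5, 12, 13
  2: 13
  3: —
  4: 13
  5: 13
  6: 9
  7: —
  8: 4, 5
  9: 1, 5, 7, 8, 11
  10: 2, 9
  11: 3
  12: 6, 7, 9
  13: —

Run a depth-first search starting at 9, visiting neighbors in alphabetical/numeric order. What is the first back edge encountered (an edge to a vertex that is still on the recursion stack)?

6->9

DFS from 9 (visiting neighbors in alphabetical/numeric order); mark gray on enter, black on exit:
9 gray
  1 gray
    5 gray
      13 gray
      13 black
    5 black
    12 gray
      6 gray
        6→9: 9 is gray → back edge
First back edge: 6 → 9.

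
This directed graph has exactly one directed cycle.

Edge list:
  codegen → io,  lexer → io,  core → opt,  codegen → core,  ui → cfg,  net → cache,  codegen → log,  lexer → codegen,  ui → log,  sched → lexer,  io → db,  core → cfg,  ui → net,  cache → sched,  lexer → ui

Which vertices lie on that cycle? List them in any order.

ui, net, cache, lexer, sched

DFS with gray/black marking from lexer:
lexer gray
  ui gray
    net gray
      cache gray
        sched gray
          sched→lexer: lexer is gray → back edge
Back edge closes the cycle lexer → ui → net → cache → sched → lexer; its vertices are {ui, net, cache, lexer, sched}.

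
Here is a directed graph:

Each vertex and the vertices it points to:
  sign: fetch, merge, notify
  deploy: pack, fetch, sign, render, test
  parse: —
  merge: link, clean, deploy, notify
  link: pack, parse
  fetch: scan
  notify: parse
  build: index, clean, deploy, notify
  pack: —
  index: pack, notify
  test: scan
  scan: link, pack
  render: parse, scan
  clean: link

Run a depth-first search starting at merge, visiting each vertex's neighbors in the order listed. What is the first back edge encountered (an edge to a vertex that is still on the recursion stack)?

sign->merge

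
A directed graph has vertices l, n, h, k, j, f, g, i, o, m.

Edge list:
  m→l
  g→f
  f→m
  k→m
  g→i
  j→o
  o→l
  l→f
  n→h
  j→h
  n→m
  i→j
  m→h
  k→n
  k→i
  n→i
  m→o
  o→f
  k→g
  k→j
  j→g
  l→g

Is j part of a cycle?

j is on a cycle iff j can reach itself via ≥1 edge.
j → g → i → j — yes.

Yes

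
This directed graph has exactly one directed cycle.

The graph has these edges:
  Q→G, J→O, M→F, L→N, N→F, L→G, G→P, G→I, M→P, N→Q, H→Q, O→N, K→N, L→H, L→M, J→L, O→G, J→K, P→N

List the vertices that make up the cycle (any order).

G, N, P, Q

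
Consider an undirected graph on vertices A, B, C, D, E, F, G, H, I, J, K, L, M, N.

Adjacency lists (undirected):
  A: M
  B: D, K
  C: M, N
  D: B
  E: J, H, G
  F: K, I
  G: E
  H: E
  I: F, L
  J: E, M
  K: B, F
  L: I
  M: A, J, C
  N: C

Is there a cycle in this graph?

DFS, tracking each vertex's parent; an edge to a visited non-parent vertex closes a cycle.
Start from A:
visit A (parent –)
  visit M (parent A)
    M–A: parent, skip
    visit J (parent M)
      visit E (parent J)
        E–J: parent, skip
        visit H (parent E)
          H–E: parent, skip
        visit G (parent E)
          G–E: parent, skip
      J–M: parent, skip
    visit C (parent M)
      C–M: parent, skip
      visit N (parent C)
        N–C: parent, skip
visit B (parent –)
  visit D (parent B)
    D–B: parent, skip
  visit K (parent B)
    K–B: parent, skip
    visit F (parent K)
      F–K: parent, skip
      visit I (parent F)
        I–F: parent, skip
        visit L (parent I)
          L–I: parent, skip
No non-parent visited neighbor found — the graph is a forest.

No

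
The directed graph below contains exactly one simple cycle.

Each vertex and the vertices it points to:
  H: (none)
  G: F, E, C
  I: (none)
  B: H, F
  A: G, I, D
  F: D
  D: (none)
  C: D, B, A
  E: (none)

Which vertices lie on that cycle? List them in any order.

A, C, G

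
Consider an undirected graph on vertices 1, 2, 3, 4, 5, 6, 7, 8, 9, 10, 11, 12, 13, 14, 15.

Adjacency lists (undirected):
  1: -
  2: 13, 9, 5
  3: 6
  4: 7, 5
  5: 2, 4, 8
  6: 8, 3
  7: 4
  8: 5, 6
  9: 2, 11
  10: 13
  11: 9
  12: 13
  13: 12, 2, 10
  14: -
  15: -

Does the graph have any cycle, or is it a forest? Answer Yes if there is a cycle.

No

DFS, tracking each vertex's parent; an edge to a visited non-parent vertex closes a cycle.
Start from 12:
visit 12 (parent –)
  visit 13 (parent 12)
    13–12: parent, skip
    visit 2 (parent 13)
      2–13: parent, skip
      visit 9 (parent 2)
        9–2: parent, skip
        visit 11 (parent 9)
          11–9: parent, skip
      visit 5 (parent 2)
        5–2: parent, skip
        visit 4 (parent 5)
          visit 7 (parent 4)
            7–4: parent, skip
          4–5: parent, skip
        visit 8 (parent 5)
          8–5: parent, skip
          visit 6 (parent 8)
            6–8: parent, skip
            visit 3 (parent 6)
              3–6: parent, skip
    visit 10 (parent 13)
      10–13: parent, skip
visit 1 (parent –)
visit 14 (parent –)
visit 15 (parent –)
No non-parent visited neighbor found — the graph is a forest.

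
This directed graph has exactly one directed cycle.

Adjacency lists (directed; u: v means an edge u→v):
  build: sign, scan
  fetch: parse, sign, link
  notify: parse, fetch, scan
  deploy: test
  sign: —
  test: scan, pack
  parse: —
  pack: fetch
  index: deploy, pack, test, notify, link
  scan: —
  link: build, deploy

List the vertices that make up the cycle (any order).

DFS with gray/black marking from link:
link gray
  build gray
    sign gray
    sign black
    scan gray
    scan black
  build black
  deploy gray
    test gray
      test→scan: scan black — skip
      pack gray
        fetch gray
          parse gray
          parse black
          fetch→sign: sign black — skip
          fetch→link: link is gray → back edge
Back edge closes the cycle link → deploy → test → pack → fetch → link; its vertices are {link, pack, test, fetch, deploy}.

link, pack, test, fetch, deploy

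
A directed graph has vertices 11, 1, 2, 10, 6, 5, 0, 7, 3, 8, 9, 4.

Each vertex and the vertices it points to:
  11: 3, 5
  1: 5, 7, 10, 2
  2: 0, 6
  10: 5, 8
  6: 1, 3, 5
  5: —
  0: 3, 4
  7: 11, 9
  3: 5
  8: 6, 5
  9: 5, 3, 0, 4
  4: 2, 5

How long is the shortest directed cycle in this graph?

3

For each vertex v, BFS finds the shortest path from v back to v.
The shortest such closed walk is 1 → 2 → 6 → 1, length 3.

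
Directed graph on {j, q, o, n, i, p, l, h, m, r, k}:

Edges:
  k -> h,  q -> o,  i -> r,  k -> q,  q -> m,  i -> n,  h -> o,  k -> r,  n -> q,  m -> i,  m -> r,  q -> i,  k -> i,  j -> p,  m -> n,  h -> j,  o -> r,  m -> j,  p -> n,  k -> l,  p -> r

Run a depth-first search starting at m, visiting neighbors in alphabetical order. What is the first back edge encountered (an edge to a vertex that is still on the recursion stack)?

q→i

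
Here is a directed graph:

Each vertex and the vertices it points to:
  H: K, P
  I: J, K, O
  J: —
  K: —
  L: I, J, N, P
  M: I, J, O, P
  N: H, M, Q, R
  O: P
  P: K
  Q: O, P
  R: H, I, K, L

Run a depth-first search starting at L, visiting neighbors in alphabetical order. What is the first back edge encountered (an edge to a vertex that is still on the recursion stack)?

DFS from L (visiting neighbors in alphabetical order); mark gray on enter, black on exit:
L gray
  I gray
    J gray
    J black
    K gray
    K black
    O gray
      P gray
        P→K: K black — skip
      P black
    O black
  I black
  L→J: J black — skip
  N gray
    H gray
      H→K: K black — skip
      H→P: P black — skip
    H black
    M gray
      M→I: I black — skip
      M→J: J black — skip
      M→O: O black — skip
      M→P: P black — skip
    M black
    Q gray
      Q→O: O black — skip
      Q→P: P black — skip
    Q black
    R gray
      R→H: H black — skip
      R→I: I black — skip
      R→K: K black — skip
      R→L: L is gray → back edge
First back edge: R → L.

R→L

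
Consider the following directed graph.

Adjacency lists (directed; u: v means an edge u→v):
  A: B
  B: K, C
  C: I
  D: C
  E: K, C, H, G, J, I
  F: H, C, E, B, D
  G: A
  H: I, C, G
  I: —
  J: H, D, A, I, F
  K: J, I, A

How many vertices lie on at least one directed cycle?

A vertex is on a directed cycle iff it belongs to a strongly connected component of size ≥ 2 (or has a self-loop).
The vertices on cycles are {A, B, E, F, G, H, J, K} — 8 in total.

8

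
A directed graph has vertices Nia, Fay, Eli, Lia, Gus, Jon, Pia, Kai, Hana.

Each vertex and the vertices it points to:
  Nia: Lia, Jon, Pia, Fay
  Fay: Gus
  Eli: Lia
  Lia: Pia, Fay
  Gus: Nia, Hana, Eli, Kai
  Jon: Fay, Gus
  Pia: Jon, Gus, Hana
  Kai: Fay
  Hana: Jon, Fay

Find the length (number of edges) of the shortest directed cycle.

For each vertex v, BFS finds the shortest path from v back to v.
The shortest such closed walk is Pia → Gus → Nia → Pia, length 3.

3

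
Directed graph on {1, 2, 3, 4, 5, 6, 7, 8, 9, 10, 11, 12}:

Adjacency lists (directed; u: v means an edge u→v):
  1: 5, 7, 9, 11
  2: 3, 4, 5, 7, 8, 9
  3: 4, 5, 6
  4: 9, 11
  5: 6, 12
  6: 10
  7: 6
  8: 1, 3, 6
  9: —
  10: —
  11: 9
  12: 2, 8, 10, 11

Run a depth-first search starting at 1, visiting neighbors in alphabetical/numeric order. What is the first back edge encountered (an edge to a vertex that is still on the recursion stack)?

3→5

DFS from 1 (visiting neighbors in alphabetical/numeric order); mark gray on enter, black on exit:
1 gray
  5 gray
    6 gray
      10 gray
      10 black
    6 black
    12 gray
      2 gray
        3 gray
          4 gray
            9 gray
            9 black
            11 gray
              11→9: 9 black — skip
            11 black
          4 black
          3→5: 5 is gray → back edge
First back edge: 3 → 5.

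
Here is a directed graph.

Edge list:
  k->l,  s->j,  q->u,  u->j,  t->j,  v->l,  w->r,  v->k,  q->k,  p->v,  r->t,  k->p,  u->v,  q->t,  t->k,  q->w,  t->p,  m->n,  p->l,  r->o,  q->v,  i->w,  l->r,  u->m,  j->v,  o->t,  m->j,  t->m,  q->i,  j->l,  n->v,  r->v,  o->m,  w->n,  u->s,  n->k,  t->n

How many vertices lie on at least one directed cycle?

10

A vertex is on a directed cycle iff it belongs to a strongly connected component of size ≥ 2 (or has a self-loop).
The vertices on cycles are {j, k, l, m, n, o, p, r, t, v} — 10 in total.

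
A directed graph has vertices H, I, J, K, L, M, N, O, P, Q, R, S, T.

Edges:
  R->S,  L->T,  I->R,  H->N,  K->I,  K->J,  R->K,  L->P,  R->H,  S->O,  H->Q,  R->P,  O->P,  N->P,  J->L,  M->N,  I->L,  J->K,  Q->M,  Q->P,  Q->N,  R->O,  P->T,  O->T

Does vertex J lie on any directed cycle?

J is on a cycle iff J can reach itself via ≥1 edge.
J → K → J — yes.

Yes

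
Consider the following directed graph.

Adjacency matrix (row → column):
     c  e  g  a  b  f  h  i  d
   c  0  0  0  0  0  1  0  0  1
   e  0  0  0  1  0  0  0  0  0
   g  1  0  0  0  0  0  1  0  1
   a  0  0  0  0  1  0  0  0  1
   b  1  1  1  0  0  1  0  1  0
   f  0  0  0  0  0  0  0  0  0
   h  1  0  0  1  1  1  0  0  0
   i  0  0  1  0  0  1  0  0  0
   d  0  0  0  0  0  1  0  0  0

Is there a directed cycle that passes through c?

No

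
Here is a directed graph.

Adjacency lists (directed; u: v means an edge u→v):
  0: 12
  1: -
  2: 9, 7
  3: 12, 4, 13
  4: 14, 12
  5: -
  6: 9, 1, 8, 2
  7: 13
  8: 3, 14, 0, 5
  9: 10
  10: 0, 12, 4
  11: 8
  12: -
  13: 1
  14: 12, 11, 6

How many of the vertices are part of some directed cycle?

A vertex is on a directed cycle iff it belongs to a strongly connected component of size ≥ 2 (or has a self-loop).
The vertices on cycles are {2, 3, 4, 6, 8, 9, 10, 11, 14} — 9 in total.

9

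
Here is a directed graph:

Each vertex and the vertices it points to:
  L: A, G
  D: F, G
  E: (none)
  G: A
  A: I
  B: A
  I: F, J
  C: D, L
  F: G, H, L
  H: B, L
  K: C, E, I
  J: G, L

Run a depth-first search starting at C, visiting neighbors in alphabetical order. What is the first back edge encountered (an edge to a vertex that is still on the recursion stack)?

DFS from C (visiting neighbors in alphabetical order); mark gray on enter, black on exit:
C gray
  D gray
    F gray
      G gray
        A gray
          I gray
            I→F: F is gray → back edge
First back edge: I → F.

I->F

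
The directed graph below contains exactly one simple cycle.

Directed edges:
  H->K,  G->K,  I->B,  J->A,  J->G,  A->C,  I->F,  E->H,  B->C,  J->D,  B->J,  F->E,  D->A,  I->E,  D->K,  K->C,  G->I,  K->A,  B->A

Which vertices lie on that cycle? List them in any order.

B, G, I, J

DFS with gray/black marking from I:
I gray
  E gray
    H gray
      K gray
        A gray
          C gray
          C black
        A black
        K→C: C black — skip
      K black
    H black
  E black
  F gray
    F→E: E black — skip
  F black
  B gray
    B→A: A black — skip
    J gray
      J→A: A black — skip
      G gray
        G→K: K black — skip
        G→I: I is gray → back edge
Back edge closes the cycle I → B → J → G → I; its vertices are {B, G, I, J}.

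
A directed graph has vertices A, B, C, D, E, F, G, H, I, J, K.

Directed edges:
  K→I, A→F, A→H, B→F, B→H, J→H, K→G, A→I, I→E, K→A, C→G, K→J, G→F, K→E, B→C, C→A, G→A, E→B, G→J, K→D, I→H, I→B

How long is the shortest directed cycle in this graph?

For each vertex v, BFS finds the shortest path from v back to v.
The shortest such closed walk is B → C → A → I → B, length 4.

4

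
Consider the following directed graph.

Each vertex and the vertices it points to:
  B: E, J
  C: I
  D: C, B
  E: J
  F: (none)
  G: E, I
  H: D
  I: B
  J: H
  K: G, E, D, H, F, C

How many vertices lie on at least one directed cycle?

7

A vertex is on a directed cycle iff it belongs to a strongly connected component of size ≥ 2 (or has a self-loop).
The vertices on cycles are {B, C, D, E, H, I, J} — 7 in total.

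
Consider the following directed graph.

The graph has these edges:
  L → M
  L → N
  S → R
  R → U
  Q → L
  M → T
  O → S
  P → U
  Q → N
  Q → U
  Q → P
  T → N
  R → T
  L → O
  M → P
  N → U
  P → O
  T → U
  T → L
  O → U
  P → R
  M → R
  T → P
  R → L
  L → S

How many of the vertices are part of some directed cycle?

A vertex is on a directed cycle iff it belongs to a strongly connected component of size ≥ 2 (or has a self-loop).
The vertices on cycles are {L, M, O, P, R, S, T} — 7 in total.

7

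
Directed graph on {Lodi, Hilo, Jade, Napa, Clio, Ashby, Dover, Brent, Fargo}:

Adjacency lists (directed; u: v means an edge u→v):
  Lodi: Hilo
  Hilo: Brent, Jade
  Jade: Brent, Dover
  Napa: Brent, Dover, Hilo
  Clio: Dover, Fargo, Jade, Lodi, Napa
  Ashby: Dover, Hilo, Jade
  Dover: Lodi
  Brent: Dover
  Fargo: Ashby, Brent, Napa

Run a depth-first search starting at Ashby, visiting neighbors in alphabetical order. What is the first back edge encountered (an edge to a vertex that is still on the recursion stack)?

DFS from Ashby (visiting neighbors in alphabetical order); mark gray on enter, black on exit:
Ashby gray
  Dover gray
    Lodi gray
      Hilo gray
        Brent gray
          Brent→Dover: Dover is gray → back edge
First back edge: Brent → Dover.

Brent->Dover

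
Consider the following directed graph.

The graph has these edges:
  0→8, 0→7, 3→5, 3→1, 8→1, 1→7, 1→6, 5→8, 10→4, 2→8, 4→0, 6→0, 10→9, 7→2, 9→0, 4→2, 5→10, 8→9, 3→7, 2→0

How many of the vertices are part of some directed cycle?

7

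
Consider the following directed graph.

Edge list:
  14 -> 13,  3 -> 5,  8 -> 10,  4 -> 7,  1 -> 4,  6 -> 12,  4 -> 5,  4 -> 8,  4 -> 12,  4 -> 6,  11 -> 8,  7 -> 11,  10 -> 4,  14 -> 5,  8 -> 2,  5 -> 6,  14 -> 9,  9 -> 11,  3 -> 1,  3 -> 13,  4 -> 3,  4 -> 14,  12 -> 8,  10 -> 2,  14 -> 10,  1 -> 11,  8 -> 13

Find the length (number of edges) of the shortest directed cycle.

For each vertex v, BFS finds the shortest path from v back to v.
The shortest such closed walk is 4 → 3 → 1 → 4, length 3.

3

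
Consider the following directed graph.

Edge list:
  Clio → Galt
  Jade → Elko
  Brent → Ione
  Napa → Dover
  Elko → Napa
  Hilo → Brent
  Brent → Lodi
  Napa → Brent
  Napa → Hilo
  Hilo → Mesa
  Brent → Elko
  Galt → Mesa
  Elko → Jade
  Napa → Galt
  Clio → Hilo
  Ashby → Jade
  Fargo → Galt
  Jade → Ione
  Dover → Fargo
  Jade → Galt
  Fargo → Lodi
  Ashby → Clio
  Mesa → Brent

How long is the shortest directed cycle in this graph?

2

For each vertex v, BFS finds the shortest path from v back to v.
The shortest such closed walk is Jade → Elko → Jade, length 2.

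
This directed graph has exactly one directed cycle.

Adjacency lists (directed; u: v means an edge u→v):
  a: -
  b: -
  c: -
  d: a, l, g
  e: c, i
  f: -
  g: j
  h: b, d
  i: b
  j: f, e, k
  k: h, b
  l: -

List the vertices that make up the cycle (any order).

d, g, h, j, k

DFS with gray/black marking from d:
d gray
  a gray
  a black
  l gray
  l black
  g gray
    j gray
      f gray
      f black
      e gray
        c gray
        c black
        i gray
          b gray
          b black
        i black
      e black
      k gray
        h gray
          h→b: b black — skip
          h→d: d is gray → back edge
Back edge closes the cycle d → g → j → k → h → d; its vertices are {d, g, h, j, k}.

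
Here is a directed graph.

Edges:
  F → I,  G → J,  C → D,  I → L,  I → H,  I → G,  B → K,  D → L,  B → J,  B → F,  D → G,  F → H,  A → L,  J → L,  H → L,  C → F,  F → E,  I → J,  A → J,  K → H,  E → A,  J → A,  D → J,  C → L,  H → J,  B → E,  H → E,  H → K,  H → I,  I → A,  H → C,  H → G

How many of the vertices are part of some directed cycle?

7

A vertex is on a directed cycle iff it belongs to a strongly connected component of size ≥ 2 (or has a self-loop).
The vertices on cycles are {A, C, F, H, I, J, K} — 7 in total.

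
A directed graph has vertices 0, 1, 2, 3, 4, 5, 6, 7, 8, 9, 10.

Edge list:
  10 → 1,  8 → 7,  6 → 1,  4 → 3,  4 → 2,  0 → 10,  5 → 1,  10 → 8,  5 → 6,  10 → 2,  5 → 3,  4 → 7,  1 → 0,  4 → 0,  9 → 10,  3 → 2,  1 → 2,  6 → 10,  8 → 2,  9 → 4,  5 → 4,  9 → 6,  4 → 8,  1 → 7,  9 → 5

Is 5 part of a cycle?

No

5 lies on a cycle iff there is a path from 5 back to itself.
Exploring from 5, it never reaches itself; equivalently, its strongly connected component is a singleton.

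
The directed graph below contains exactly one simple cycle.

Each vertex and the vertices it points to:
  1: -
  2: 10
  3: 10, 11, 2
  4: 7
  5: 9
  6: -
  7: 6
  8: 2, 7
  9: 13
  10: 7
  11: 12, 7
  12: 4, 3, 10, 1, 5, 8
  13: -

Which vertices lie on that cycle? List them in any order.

DFS with gray/black marking from 12:
12 gray
  4 gray
    7 gray
      6 gray
      6 black
    7 black
  4 black
  3 gray
    10 gray
      10→7: 7 black — skip
    10 black
    11 gray
      11→12: 12 is gray → back edge
Back edge closes the cycle 12 → 3 → 11 → 12; its vertices are {3, 11, 12}.

3, 11, 12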